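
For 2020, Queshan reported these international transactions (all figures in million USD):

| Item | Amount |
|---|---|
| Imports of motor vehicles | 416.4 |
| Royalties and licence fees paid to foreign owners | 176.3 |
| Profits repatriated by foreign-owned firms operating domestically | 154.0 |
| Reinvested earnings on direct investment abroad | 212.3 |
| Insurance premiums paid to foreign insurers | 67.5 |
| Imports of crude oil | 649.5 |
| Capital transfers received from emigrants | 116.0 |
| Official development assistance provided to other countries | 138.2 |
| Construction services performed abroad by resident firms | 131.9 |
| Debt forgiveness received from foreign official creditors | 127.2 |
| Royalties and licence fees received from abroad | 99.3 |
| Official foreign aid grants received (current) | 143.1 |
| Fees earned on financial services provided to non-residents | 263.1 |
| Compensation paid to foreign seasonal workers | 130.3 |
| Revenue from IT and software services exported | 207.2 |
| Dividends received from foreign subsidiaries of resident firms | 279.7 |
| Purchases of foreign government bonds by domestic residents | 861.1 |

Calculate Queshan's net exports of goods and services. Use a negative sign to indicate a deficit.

Goods: -649.5 - 416.4 = -1065.9
Services: -67.5 + 131.9 + 99.3 + 207.2 + 263.1 - 176.3 = 457.7
Trade balance = -1065.9 + 457.7 = -608.2
(Excluded from the trade balance — primary income: profits repatriated by foreign-owned firms operating domestically 154.0, reinvested earnings on direct investment abroad 212.3, compensation paid to foreign seasonal workers 130.3, dividends received from foreign subsidiaries of resident firms 279.7; capital account: capital transfers received from emigrants 116.0, debt forgiveness received from foreign official creditors 127.2; secondary income: official development assistance provided to other countries 138.2, official foreign aid grants received (current) 143.1; financial account: purchases of foreign government bonds by domestic residents 861.1.)

-608.2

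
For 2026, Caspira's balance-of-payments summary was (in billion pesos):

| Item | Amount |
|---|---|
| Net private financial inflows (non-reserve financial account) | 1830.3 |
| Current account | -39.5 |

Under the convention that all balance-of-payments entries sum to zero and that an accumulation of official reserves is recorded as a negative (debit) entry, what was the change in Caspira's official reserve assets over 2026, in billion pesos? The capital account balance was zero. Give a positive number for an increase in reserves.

1790.8

Official reserve transactions balance = -((-39.5) + 1830.3) = -1790.8
An accumulation of reserves is recorded as a debit (negative entry), so the change in the stock of reserves is the negative of that balance.
Change in official reserves = -(-1790.8) = 1790.8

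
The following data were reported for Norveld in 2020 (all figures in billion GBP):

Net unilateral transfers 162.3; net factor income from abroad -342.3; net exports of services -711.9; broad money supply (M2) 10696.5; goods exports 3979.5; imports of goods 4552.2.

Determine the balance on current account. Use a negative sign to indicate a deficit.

-1464.6

Goods balance = 3979.5 - 4552.2 = -572.7
Services balance = -711.9
Trade balance (goods + services) = -572.7 + (-711.9) = -1284.6
Net primary income = -342.3
Net secondary income = 162.3
Current account = -1284.6 + (-342.3) + 162.3 = -1464.6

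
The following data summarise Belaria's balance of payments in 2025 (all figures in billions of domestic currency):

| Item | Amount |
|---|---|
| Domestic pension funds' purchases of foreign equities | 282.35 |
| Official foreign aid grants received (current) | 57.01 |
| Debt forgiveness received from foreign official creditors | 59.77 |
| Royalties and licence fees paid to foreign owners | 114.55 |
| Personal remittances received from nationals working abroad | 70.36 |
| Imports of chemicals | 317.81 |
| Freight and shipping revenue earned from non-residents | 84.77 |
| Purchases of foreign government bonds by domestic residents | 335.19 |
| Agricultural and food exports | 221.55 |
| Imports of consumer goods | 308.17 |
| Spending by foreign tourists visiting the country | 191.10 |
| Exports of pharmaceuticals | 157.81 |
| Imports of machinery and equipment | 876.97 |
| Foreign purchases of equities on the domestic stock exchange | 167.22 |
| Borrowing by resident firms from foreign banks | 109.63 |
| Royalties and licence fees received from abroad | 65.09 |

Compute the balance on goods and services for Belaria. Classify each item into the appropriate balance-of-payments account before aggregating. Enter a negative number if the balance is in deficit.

-897.18

Goods: 221.55 - 876.97 + 157.81 - 317.81 - 308.17 = -1123.59
Services: 84.77 - 114.55 + 191.10 + 65.09 = 226.41
Trade balance = -1123.59 + 226.41 = -897.18
(Excluded from the trade balance — financial account: domestic pension funds' purchases of foreign equities 282.35, purchases of foreign government bonds by domestic residents 335.19, foreign purchases of equities on the domestic stock exchange 167.22, borrowing by resident firms from foreign banks 109.63; secondary income: official foreign aid grants received (current) 57.01, personal remittances received from nationals working abroad 70.36; capital account: debt forgiveness received from foreign official creditors 59.77.)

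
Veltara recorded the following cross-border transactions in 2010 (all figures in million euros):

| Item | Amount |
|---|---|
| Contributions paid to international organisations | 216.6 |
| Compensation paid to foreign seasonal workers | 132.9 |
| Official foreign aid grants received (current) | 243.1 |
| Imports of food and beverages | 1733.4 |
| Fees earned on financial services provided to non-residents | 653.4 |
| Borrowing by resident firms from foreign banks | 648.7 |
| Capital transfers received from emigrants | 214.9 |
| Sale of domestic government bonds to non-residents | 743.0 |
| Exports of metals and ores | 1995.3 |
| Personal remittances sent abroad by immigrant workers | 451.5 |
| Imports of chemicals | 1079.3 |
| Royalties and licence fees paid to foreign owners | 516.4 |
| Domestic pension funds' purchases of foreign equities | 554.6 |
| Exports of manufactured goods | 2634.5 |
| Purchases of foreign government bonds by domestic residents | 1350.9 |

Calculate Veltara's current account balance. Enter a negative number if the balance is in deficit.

Goods: -1079.3 - 1733.4 + 2634.5 + 1995.3 = 1817.1
Services: -516.4 + 653.4 = 137.0
Primary income: -132.9
Secondary income: 243.1 - 216.6 - 451.5 = -425.0
Current account = 1817.1 + 137.0 + (-132.9) + (-425.0) = 1396.2
(Excluded from the current account — financial account: borrowing by resident firms from foreign banks 648.7, sale of domestic government bonds to non-residents 743.0, domestic pension funds' purchases of foreign equities 554.6, purchases of foreign government bonds by domestic residents 1350.9; capital account: capital transfers received from emigrants 214.9.)

1396.2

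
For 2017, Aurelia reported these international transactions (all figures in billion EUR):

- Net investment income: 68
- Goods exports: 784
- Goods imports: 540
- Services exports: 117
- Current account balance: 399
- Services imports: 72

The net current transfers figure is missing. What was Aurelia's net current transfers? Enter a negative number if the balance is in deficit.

Current account = goods balance + services balance + net primary income + net secondary income
Sum of the known components = 357
Net current transfers = CA - (known components) = 399 - 357 = 42

42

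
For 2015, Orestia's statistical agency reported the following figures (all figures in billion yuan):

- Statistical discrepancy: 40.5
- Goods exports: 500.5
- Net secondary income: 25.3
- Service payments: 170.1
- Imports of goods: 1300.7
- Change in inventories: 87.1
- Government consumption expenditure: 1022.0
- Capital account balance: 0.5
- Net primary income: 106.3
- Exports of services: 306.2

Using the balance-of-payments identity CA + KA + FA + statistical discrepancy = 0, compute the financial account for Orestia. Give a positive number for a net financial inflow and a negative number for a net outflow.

491.5

Goods balance = 500.5 - 1300.7 = -800.2
Services balance = 306.2 - 170.1 = 136.1
Trade balance (goods + services) = -800.2 + 136.1 = -664.1
Net primary income = 106.3
Net secondary income = 25.3
Current account = -664.1 + 106.3 + 25.3 = -532.5
Financial account = -(-532.5 + 0.5 + 40.5) = 491.5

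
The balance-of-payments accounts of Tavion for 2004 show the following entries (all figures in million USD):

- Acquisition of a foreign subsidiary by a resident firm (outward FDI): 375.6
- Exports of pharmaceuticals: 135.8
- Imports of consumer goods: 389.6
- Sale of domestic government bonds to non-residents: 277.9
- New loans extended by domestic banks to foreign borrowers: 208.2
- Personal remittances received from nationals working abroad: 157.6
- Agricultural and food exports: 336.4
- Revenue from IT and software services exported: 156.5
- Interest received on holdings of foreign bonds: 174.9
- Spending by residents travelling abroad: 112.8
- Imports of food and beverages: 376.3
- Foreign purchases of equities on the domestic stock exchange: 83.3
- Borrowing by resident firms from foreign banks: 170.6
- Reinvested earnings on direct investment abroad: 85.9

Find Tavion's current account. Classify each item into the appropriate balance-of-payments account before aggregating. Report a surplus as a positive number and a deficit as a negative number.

Goods: 336.4 - 389.6 + 135.8 - 376.3 = -293.7
Services: 156.5 - 112.8 = 43.7
Primary income: 85.9 + 174.9 = 260.8
Secondary income: 157.6
Current account = (-293.7) + 43.7 + 260.8 + 157.6 = 168.4
(Excluded from the current account — financial account: acquisition of a foreign subsidiary by a resident firm (outward FDI) 375.6, sale of domestic government bonds to non-residents 277.9, new loans extended by domestic banks to foreign borrowers 208.2, foreign purchases of equities on the domestic stock exchange 83.3, borrowing by resident firms from foreign banks 170.6.)

168.4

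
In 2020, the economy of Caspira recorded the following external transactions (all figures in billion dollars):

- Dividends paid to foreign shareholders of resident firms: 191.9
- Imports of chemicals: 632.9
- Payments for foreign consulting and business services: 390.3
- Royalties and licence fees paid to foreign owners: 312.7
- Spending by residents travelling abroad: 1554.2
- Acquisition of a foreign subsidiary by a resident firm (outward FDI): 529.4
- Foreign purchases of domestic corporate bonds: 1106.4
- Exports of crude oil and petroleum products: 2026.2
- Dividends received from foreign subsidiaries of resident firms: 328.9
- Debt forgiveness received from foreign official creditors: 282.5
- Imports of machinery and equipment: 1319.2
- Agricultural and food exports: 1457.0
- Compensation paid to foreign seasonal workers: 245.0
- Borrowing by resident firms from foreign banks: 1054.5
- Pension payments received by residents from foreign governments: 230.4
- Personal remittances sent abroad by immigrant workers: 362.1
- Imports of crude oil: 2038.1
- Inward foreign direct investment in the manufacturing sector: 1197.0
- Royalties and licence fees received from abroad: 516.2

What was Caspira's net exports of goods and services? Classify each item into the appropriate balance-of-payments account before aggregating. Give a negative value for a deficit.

Goods: -1319.2 + 2026.2 - 632.9 + 1457.0 - 2038.1 = -507.0
Services: -312.7 - 1554.2 - 390.3 + 516.2 = -1741.0
Trade balance = -507.0 + (-1741.0) = -2248.0
(Excluded from the trade balance — primary income: dividends paid to foreign shareholders of resident firms 191.9, dividends received from foreign subsidiaries of resident firms 328.9, compensation paid to foreign seasonal workers 245.0; financial account: acquisition of a foreign subsidiary by a resident firm (outward FDI) 529.4, foreign purchases of domestic corporate bonds 1106.4, borrowing by resident firms from foreign banks 1054.5, inward foreign direct investment in the manufacturing sector 1197.0; capital account: debt forgiveness received from foreign official creditors 282.5; secondary income: pension payments received by residents from foreign governments 230.4, personal remittances sent abroad by immigrant workers 362.1.)

-2248.0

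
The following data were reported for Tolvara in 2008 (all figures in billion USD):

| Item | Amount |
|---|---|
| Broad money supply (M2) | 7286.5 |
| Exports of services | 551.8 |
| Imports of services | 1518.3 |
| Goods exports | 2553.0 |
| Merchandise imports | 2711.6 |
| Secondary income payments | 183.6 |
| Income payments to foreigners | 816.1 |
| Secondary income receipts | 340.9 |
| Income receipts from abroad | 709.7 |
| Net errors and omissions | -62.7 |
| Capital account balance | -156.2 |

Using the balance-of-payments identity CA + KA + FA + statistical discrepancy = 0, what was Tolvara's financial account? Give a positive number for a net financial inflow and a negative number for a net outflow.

Goods balance = 2553.0 - 2711.6 = -158.6
Services balance = 551.8 - 1518.3 = -966.5
Trade balance (goods + services) = -158.6 + (-966.5) = -1125.1
Net primary income = 709.7 - 816.1 = -106.4
Net secondary income = 340.9 - 183.6 = 157.3
Current account = -1125.1 + (-106.4) + 157.3 = -1074.2
Financial account = -(-1074.2 + (-156.2) + (-62.7)) = 1293.1

1293.1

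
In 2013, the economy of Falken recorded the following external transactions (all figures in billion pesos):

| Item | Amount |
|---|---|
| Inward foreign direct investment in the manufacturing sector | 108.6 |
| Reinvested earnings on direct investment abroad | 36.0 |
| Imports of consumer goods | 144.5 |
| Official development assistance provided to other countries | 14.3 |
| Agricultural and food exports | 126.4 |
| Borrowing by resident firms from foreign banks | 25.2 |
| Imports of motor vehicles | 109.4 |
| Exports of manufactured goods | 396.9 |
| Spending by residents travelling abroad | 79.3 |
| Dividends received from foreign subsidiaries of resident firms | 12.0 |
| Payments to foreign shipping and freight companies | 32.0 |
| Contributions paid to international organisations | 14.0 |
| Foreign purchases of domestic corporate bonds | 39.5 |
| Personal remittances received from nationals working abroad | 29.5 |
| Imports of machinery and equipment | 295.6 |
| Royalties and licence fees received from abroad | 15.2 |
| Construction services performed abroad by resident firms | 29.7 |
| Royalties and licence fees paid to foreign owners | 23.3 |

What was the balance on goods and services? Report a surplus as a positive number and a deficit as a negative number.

Goods: -109.4 + 396.9 - 295.6 - 144.5 + 126.4 = -26.2
Services: -32.0 + 15.2 - 79.3 - 23.3 + 29.7 = -89.7
Trade balance = -26.2 + (-89.7) = -115.9
(Excluded from the trade balance — financial account: inward foreign direct investment in the manufacturing sector 108.6, borrowing by resident firms from foreign banks 25.2, foreign purchases of domestic corporate bonds 39.5; primary income: reinvested earnings on direct investment abroad 36.0, dividends received from foreign subsidiaries of resident firms 12.0; secondary income: official development assistance provided to other countries 14.3, contributions paid to international organisations 14.0, personal remittances received from nationals working abroad 29.5.)

-115.9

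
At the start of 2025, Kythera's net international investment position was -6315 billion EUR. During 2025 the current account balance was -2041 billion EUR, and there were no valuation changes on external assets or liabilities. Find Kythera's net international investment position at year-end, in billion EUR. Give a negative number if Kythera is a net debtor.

-8356

With no valuation effects, change in NIIP = current account = -2041
End-of-year NIIP = -6315 + (-2041) = -8356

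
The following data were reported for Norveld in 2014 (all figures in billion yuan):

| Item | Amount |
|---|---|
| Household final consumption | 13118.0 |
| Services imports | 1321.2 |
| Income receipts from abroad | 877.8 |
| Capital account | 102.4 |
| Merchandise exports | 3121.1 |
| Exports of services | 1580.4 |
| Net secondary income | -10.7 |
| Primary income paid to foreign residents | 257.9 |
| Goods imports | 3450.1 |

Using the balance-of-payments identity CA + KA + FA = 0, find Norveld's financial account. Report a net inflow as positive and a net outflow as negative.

-641.8

Goods balance = 3121.1 - 3450.1 = -329.0
Services balance = 1580.4 - 1321.2 = 259.2
Trade balance (goods + services) = -329.0 + 259.2 = -69.8
Net primary income = 877.8 - 257.9 = 619.9
Net secondary income = -10.7
Current account = -69.8 + 619.9 + (-10.7) = 539.4
Financial account = -(539.4 + 102.4) = -641.8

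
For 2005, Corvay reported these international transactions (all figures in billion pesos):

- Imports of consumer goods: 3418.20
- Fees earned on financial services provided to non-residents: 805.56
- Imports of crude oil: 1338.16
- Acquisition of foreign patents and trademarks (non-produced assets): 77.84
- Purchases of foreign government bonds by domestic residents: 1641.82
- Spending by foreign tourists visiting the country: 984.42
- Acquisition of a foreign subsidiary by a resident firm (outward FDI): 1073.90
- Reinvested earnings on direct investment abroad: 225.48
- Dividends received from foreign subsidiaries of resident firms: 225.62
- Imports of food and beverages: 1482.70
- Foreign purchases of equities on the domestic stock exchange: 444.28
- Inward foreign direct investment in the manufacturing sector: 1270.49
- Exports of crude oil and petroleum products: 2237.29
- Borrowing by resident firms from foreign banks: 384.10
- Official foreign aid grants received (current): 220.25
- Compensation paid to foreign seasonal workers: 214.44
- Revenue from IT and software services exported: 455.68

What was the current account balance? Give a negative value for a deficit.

-1299.20

Goods: -3418.20 + 2237.29 - 1482.70 - 1338.16 = -4001.77
Services: 984.42 + 805.56 + 455.68 = 2245.66
Primary income: 225.62 + 225.48 - 214.44 = 236.66
Secondary income: 220.25
Current account = (-4001.77) + 2245.66 + 236.66 + 220.25 = -1299.20
(Excluded from the current account — capital account: acquisition of foreign patents and trademarks (non-produced assets) 77.84; financial account: purchases of foreign government bonds by domestic residents 1641.82, acquisition of a foreign subsidiary by a resident firm (outward FDI) 1073.90, foreign purchases of equities on the domestic stock exchange 444.28, inward foreign direct investment in the manufacturing sector 1270.49, borrowing by resident firms from foreign banks 384.10.)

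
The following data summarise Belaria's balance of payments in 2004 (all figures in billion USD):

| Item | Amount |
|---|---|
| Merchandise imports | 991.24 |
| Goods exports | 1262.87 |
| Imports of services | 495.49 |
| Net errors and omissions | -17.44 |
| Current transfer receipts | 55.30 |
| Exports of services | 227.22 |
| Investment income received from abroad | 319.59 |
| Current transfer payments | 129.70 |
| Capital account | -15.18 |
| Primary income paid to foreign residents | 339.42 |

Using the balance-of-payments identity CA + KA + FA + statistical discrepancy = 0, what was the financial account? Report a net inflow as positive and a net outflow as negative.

Goods balance = 1262.87 - 991.24 = 271.63
Services balance = 227.22 - 495.49 = -268.27
Trade balance (goods + services) = 271.63 + (-268.27) = 3.36
Net primary income = 319.59 - 339.42 = -19.83
Net secondary income = 55.30 - 129.70 = -74.40
Current account = 3.36 + (-19.83) + (-74.40) = -90.87
Financial account = -(-90.87 + (-15.18) + (-17.44)) = 123.49

123.49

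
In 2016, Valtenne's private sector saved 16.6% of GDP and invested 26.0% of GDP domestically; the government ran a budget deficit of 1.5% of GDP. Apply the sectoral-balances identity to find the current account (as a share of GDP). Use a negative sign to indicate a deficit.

-10.9

By the sectoral-balances identity, CA = (S_private - I) + (T - G).
Private balance = 16.6 - 26.0 = -9.4
Government balance (T - G) = -1.5
CA = -9.4 + (-1.5) = -10.9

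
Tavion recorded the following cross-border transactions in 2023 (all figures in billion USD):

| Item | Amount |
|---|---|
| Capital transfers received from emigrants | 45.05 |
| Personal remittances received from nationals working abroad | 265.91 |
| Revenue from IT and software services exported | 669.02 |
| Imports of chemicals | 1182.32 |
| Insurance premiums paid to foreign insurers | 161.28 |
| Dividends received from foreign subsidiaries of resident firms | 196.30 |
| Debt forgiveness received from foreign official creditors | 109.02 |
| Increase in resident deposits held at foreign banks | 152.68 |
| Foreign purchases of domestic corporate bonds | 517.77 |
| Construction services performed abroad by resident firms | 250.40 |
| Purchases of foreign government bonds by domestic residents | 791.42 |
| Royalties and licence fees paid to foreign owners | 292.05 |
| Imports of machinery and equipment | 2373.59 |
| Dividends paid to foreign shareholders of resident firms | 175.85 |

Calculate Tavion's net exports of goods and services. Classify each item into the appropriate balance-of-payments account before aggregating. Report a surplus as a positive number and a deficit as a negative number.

Goods: -2373.59 - 1182.32 = -3555.91
Services: 250.40 - 161.28 - 292.05 + 669.02 = 466.09
Trade balance = -3555.91 + 466.09 = -3089.82
(Excluded from the trade balance — capital account: capital transfers received from emigrants 45.05, debt forgiveness received from foreign official creditors 109.02; secondary income: personal remittances received from nationals working abroad 265.91; primary income: dividends received from foreign subsidiaries of resident firms 196.30, dividends paid to foreign shareholders of resident firms 175.85; financial account: increase in resident deposits held at foreign banks 152.68, foreign purchases of domestic corporate bonds 517.77, purchases of foreign government bonds by domestic residents 791.42.)

-3089.82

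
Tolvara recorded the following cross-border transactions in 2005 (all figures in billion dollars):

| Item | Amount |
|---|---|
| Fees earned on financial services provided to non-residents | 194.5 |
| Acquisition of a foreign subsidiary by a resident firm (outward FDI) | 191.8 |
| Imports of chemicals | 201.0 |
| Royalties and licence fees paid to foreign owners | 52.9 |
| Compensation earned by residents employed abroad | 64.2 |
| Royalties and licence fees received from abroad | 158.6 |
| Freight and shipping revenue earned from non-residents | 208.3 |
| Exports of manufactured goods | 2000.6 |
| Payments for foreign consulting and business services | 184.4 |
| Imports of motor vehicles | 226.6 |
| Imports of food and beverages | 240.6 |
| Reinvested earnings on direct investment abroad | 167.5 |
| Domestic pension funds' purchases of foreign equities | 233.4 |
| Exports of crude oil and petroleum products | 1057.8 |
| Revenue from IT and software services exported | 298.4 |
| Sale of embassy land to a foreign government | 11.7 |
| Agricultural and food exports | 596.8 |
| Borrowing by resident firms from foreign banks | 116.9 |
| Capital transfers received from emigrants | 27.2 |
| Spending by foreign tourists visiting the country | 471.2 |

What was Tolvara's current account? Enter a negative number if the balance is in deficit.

4312.4

Goods: -240.6 + 1057.8 - 201.0 - 226.6 + 596.8 + 2000.6 = 2987.0
Services: -184.4 + 208.3 + 158.6 + 471.2 + 298.4 - 52.9 + 194.5 = 1093.7
Primary income: 64.2 + 167.5 = 231.7
Current account = 2987.0 + 1093.7 + 231.7 = 4312.4
(Excluded from the current account — financial account: acquisition of a foreign subsidiary by a resident firm (outward FDI) 191.8, domestic pension funds' purchases of foreign equities 233.4, borrowing by resident firms from foreign banks 116.9; capital account: sale of embassy land to a foreign government 11.7, capital transfers received from emigrants 27.2.)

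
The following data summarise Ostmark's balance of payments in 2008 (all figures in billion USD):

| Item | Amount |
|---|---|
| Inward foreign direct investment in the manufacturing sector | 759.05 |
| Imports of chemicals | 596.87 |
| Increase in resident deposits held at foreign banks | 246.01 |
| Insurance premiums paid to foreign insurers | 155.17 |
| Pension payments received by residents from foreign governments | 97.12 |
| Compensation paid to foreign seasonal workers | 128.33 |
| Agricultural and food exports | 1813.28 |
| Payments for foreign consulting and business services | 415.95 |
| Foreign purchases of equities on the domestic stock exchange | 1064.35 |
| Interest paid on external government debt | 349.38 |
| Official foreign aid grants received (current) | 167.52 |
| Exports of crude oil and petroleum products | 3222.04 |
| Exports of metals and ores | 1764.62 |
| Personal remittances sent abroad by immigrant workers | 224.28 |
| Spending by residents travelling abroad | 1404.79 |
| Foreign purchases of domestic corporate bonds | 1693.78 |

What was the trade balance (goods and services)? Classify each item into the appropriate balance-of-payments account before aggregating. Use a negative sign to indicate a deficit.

4227.16

Goods: 1764.62 + 3222.04 - 596.87 + 1813.28 = 6203.07
Services: -415.95 - 155.17 - 1404.79 = -1975.91
Trade balance = 6203.07 + (-1975.91) = 4227.16
(Excluded from the trade balance — financial account: inward foreign direct investment in the manufacturing sector 759.05, increase in resident deposits held at foreign banks 246.01, foreign purchases of equities on the domestic stock exchange 1064.35, foreign purchases of domestic corporate bonds 1693.78; secondary income: pension payments received by residents from foreign governments 97.12, official foreign aid grants received (current) 167.52, personal remittances sent abroad by immigrant workers 224.28; primary income: compensation paid to foreign seasonal workers 128.33, interest paid on external government debt 349.38.)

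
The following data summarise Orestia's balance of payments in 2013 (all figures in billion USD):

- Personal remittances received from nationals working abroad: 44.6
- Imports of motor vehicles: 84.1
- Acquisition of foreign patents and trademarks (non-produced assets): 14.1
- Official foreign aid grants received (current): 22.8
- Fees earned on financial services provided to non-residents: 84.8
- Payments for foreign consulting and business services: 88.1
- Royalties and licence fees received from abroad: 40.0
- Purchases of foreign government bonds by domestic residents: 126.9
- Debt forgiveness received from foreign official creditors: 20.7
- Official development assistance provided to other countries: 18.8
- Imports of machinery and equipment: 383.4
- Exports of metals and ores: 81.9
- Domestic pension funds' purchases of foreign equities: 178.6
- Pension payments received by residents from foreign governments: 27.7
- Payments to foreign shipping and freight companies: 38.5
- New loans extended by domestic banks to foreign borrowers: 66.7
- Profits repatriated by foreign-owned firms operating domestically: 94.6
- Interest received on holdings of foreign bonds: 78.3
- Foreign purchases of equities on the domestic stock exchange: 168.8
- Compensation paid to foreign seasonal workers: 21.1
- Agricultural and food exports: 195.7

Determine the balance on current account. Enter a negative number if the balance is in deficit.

-152.8

Goods: -383.4 - 84.1 + 195.7 + 81.9 = -189.9
Services: 84.8 + 40.0 - 38.5 - 88.1 = -1.8
Primary income: -94.6 - 21.1 + 78.3 = -37.4
Secondary income: 27.7 + 44.6 + 22.8 - 18.8 = 76.3
Current account = (-189.9) + (-1.8) + (-37.4) + 76.3 = -152.8
(Excluded from the current account — capital account: acquisition of foreign patents and trademarks (non-produced assets) 14.1, debt forgiveness received from foreign official creditors 20.7; financial account: purchases of foreign government bonds by domestic residents 126.9, domestic pension funds' purchases of foreign equities 178.6, new loans extended by domestic banks to foreign borrowers 66.7, foreign purchases of equities on the domestic stock exchange 168.8.)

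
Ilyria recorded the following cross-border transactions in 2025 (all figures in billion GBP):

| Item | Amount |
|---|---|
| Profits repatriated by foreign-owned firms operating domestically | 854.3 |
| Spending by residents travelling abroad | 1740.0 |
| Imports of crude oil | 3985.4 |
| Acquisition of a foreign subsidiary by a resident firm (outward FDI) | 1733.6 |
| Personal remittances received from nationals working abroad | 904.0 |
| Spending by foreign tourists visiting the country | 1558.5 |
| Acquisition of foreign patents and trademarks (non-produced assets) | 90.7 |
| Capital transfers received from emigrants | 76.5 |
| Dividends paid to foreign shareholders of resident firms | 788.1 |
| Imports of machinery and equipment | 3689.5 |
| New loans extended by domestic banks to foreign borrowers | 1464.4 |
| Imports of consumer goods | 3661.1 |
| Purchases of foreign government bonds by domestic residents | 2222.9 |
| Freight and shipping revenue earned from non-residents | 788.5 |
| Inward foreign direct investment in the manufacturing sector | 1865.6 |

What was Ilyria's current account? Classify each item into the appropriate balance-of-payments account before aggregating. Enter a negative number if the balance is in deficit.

Goods: -3661.1 - 3689.5 - 3985.4 = -11336.0
Services: -1740.0 + 1558.5 + 788.5 = 607.0
Primary income: -854.3 - 788.1 = -1642.4
Secondary income: 904.0
Current account = (-11336.0) + 607.0 + (-1642.4) + 904.0 = -11467.4
(Excluded from the current account — financial account: acquisition of a foreign subsidiary by a resident firm (outward FDI) 1733.6, new loans extended by domestic banks to foreign borrowers 1464.4, purchases of foreign government bonds by domestic residents 2222.9, inward foreign direct investment in the manufacturing sector 1865.6; capital account: acquisition of foreign patents and trademarks (non-produced assets) 90.7, capital transfers received from emigrants 76.5.)

-11467.4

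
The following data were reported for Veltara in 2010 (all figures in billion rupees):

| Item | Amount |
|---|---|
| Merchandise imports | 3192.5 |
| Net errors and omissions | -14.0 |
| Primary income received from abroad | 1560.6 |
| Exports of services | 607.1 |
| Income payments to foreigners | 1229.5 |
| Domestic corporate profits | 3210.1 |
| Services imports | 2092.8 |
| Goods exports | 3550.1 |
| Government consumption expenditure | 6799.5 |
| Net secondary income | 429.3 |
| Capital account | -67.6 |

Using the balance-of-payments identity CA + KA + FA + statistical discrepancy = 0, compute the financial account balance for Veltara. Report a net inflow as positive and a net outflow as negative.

Goods balance = 3550.1 - 3192.5 = 357.6
Services balance = 607.1 - 2092.8 = -1485.7
Trade balance (goods + services) = 357.6 + (-1485.7) = -1128.1
Net primary income = 1560.6 - 1229.5 = 331.1
Net secondary income = 429.3
Current account = -1128.1 + 331.1 + 429.3 = -367.7
Financial account = -(-367.7 + (-67.6) + (-14.0)) = 449.3

449.3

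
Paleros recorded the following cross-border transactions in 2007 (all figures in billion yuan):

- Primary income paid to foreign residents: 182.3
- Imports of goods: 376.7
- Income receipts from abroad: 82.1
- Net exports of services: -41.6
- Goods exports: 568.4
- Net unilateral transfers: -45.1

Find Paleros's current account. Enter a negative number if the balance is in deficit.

4.8

Goods balance = 568.4 - 376.7 = 191.7
Services balance = -41.6
Trade balance (goods + services) = 191.7 + (-41.6) = 150.1
Net primary income = 82.1 - 182.3 = -100.2
Net secondary income = -45.1
Current account = 150.1 + (-100.2) + (-45.1) = 4.8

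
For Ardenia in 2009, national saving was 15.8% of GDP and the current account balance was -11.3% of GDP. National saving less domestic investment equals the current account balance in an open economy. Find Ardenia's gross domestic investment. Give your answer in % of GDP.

I = S - CA = 15.8 - (-11.3) = 27.1

27.1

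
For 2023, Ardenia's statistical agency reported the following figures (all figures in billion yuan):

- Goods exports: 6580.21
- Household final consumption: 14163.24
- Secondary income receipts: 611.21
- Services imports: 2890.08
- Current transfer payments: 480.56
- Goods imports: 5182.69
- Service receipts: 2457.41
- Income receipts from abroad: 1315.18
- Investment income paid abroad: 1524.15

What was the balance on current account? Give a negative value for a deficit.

886.53

Goods balance = 6580.21 - 5182.69 = 1397.52
Services balance = 2457.41 - 2890.08 = -432.67
Trade balance (goods + services) = 1397.52 + (-432.67) = 964.85
Net primary income = 1315.18 - 1524.15 = -208.97
Net secondary income = 611.21 - 480.56 = 130.65
Current account = 964.85 + (-208.97) + 130.65 = 886.53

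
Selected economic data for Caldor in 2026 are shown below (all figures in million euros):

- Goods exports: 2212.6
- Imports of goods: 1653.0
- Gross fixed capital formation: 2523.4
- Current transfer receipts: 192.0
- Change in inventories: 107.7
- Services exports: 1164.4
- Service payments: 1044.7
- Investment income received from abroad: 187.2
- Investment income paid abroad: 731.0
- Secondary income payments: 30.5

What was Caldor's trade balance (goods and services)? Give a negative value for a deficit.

679.3

Goods balance = 2212.6 - 1653.0 = 559.6
Services balance = 1164.4 - 1044.7 = 119.7
Trade balance (goods + services) = 559.6 + 119.7 = 679.3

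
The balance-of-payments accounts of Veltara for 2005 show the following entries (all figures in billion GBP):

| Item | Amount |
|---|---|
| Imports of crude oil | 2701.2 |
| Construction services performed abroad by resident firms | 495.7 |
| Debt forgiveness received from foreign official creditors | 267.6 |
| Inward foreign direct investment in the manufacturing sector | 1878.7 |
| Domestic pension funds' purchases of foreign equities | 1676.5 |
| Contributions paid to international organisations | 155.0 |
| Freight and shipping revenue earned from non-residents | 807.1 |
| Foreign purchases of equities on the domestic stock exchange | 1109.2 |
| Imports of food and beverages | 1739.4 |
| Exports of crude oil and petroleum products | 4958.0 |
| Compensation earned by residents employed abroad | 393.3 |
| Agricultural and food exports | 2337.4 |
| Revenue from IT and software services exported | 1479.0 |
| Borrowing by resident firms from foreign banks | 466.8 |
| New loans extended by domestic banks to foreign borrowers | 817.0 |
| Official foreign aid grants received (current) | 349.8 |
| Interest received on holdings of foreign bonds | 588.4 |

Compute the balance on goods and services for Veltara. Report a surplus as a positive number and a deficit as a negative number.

5636.6

Goods: 4958.0 - 2701.2 - 1739.4 + 2337.4 = 2854.8
Services: 1479.0 + 495.7 + 807.1 = 2781.8
Trade balance = 2854.8 + 2781.8 = 5636.6
(Excluded from the trade balance — capital account: debt forgiveness received from foreign official creditors 267.6; financial account: inward foreign direct investment in the manufacturing sector 1878.7, domestic pension funds' purchases of foreign equities 1676.5, foreign purchases of equities on the domestic stock exchange 1109.2, borrowing by resident firms from foreign banks 466.8, new loans extended by domestic banks to foreign borrowers 817.0; secondary income: contributions paid to international organisations 155.0, official foreign aid grants received (current) 349.8; primary income: compensation earned by residents employed abroad 393.3, interest received on holdings of foreign bonds 588.4.)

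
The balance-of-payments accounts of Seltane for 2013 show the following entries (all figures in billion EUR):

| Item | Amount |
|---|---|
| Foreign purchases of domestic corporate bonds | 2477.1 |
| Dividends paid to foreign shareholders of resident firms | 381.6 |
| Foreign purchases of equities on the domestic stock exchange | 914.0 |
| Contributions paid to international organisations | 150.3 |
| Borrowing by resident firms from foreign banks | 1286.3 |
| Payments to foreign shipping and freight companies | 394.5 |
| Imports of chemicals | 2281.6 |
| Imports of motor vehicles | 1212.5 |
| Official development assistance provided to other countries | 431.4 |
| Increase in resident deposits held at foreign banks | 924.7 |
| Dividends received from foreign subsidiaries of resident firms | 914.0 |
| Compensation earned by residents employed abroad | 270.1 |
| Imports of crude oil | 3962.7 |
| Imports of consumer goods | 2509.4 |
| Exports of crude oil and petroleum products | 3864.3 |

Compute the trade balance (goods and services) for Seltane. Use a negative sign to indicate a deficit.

-6496.4

Goods: -2509.4 + 3864.3 - 1212.5 - 2281.6 - 3962.7 = -6101.9
Services: -394.5
Trade balance = -6101.9 + (-394.5) = -6496.4
(Excluded from the trade balance — financial account: foreign purchases of domestic corporate bonds 2477.1, foreign purchases of equities on the domestic stock exchange 914.0, borrowing by resident firms from foreign banks 1286.3, increase in resident deposits held at foreign banks 924.7; primary income: dividends paid to foreign shareholders of resident firms 381.6, dividends received from foreign subsidiaries of resident firms 914.0, compensation earned by residents employed abroad 270.1; secondary income: contributions paid to international organisations 150.3, official development assistance provided to other countries 431.4.)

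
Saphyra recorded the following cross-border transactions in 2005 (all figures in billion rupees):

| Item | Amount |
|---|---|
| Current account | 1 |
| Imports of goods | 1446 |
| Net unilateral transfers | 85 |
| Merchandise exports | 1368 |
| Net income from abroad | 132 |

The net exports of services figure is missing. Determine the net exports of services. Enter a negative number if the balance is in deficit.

-138

Current account = goods balance + services balance + net primary income + net secondary income
Sum of the known components = 139
Net exports of services = CA - (known components) = 1 - 139 = -138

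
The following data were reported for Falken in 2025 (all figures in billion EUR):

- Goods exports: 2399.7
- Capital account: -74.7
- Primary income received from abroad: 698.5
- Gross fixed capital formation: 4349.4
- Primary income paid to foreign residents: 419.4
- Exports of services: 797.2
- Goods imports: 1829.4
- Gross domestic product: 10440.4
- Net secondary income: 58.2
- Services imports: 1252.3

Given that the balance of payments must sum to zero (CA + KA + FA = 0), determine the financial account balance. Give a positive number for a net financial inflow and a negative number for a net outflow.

-377.8

Goods balance = 2399.7 - 1829.4 = 570.3
Services balance = 797.2 - 1252.3 = -455.1
Trade balance (goods + services) = 570.3 + (-455.1) = 115.2
Net primary income = 698.5 - 419.4 = 279.1
Net secondary income = 58.2
Current account = 115.2 + 279.1 + 58.2 = 452.5
Financial account = -(452.5 + (-74.7)) = -377.8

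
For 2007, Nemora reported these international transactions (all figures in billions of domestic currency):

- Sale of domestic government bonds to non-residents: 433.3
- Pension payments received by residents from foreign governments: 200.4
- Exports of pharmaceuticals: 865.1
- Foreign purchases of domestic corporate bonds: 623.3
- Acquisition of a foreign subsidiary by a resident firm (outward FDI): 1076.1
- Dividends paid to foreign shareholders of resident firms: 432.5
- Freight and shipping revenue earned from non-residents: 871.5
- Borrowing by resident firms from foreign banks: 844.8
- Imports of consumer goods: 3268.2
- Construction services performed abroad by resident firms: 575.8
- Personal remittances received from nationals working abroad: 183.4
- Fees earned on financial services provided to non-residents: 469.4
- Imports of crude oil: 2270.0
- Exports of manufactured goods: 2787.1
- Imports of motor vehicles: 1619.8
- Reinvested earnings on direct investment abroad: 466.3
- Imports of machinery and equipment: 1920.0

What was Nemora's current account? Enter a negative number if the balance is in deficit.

-3091.5

Goods: 865.1 + 2787.1 - 1920.0 - 2270.0 - 3268.2 - 1619.8 = -5425.8
Services: 871.5 + 575.8 + 469.4 = 1916.7
Primary income: 466.3 - 432.5 = 33.8
Secondary income: 200.4 + 183.4 = 383.8
Current account = (-5425.8) + 1916.7 + 33.8 + 383.8 = -3091.5
(Excluded from the current account — financial account: sale of domestic government bonds to non-residents 433.3, foreign purchases of domestic corporate bonds 623.3, acquisition of a foreign subsidiary by a resident firm (outward FDI) 1076.1, borrowing by resident firms from foreign banks 844.8.)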